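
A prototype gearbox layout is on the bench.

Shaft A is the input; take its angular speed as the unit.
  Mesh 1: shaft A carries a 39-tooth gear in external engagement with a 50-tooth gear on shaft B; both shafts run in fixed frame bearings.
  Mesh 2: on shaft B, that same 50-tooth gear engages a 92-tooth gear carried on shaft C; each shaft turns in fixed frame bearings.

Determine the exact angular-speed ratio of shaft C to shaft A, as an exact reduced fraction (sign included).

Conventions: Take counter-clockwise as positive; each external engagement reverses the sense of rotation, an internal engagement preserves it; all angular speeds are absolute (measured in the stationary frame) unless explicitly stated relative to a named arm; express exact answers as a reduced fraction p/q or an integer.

class = fixed-axis compound train [2 meshes; 2 ratios multiply, 2 sense flips]
mesh 1 [39T→50T]: running ratio 39/50, sense −
mesh 2 [50T→92T]: running ratio 39/92, sense +
ω_out/ω_in = 39/92

39/92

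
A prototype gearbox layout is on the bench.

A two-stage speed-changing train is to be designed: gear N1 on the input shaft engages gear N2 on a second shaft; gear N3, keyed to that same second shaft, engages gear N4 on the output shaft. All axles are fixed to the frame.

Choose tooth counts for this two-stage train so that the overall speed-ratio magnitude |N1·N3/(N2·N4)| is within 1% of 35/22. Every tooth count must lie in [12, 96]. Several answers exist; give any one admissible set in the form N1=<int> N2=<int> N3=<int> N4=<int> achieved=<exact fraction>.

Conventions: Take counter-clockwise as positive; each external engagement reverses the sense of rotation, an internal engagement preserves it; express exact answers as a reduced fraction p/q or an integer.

N1=12 N2=22 N3=35 N4=12 achieved=35/22

class = fixed-axis compound train [2-stage, 35/22 wanted]
target = 35/22 in lowest terms: an exact hit needs N1·N3 = k·35 and N2·N4 = k·22 for one integer k, every count in [12, 96]; additionally prefer no 1:1 stage (N1 ≠ N2, N3 ≠ N4)
k = 1…11: no 1:1-free in-range split of k·35 and k·22 into factor pairs; take k = 12
k = 12: N1·N3 = 420 = 12·35, N2·N4 = 264 = 22·12
achieved = 12·35/(22·12) = 35/22; |achieved − target| = 0 ≤ 7/440 ✓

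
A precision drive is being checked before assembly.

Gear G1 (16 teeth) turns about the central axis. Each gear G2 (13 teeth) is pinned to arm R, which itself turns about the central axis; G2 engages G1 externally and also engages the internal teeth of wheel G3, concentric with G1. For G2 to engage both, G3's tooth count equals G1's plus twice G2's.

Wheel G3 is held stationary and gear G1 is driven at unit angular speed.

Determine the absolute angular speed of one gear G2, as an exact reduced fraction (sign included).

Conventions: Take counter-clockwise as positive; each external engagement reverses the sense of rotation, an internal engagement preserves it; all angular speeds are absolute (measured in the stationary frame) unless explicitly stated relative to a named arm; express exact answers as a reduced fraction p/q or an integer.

topology: planetary set — G1 16T / G2 13T / G3 42T, arm = carrier (Willis)
ring teeth: 16 + 2·13 = 42
16(ω_sun−ω_arm) = −42(ω_ring−ω_arm),  ω_ring = 0, ω_sun = 1
16(1−ω_arm) = −42(0−ω_arm)  ⇒  58·ω_arm = 16  ⇒  ω_arm = 8/29
sun–planet mesh: 16·(1−8/29) = −13·(ω_p−ω_arm)  ⇒  ω_p−ω_arm = -336/377
ω_p = 8/29 − 336/377 = -8/13
exact speed ratio = -8/13

-8/13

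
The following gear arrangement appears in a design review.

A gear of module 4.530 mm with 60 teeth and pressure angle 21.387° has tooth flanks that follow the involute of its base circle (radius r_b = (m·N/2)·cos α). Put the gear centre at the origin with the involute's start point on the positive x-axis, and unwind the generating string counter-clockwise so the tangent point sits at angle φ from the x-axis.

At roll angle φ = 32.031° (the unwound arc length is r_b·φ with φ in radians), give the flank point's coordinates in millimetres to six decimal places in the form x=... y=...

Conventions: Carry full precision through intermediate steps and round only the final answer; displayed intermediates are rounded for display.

x=144.797553 y=7.142032

single-mesh involute tooth geometry (60T wheel at module 4.530)
pitch radius r_p = m·N/2 = 4.530·60/2 = 135.900000
base radius r_b = r_p·cos α = 135.900000·cos 21.387° = 126.541733
roll angle φ = 32.031° = 0.55904641 rad
x = r_b·(cos φ + φ·sin φ) = 144.797553
y = r_b·(sin φ − φ·cos φ) = 7.142032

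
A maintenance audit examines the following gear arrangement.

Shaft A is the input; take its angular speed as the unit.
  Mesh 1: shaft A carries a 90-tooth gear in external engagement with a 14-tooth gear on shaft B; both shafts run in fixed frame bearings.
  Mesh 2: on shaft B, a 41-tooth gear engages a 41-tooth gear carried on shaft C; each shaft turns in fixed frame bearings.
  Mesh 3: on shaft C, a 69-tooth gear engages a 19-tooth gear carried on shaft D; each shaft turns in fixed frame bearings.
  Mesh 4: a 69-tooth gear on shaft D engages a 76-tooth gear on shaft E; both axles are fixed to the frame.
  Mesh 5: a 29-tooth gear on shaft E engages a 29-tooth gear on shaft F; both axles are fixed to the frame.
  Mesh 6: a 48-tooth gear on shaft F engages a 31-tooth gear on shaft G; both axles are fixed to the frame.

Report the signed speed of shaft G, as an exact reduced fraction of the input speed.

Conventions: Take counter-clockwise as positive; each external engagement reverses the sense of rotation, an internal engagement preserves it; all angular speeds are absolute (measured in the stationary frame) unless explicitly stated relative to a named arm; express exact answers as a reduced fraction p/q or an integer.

6-mesh fixed-axis compound train (all bearings frame-fixed)
mesh 1 [90T→14T]: |ω|/ω_in = 1×90/14 = 45/7, sense flips to −
mesh 2 [41T→41T]: |ω|/ω_in = (45/7)×41/41 = 45/7, sense flips to +
mesh 3 [69T→19T]: |ω|/ω_in = (45/7)×69/19 = 3105/133, sense flips to −
mesh 4 [69T→76T]: |ω|/ω_in = (3105/133)×69/76 = 214245/10108, sense flips to +
mesh 5 [29T→29T]: |ω|/ω_in = (214245/10108)×29/29 = 214245/10108, sense flips to −
mesh 6 [48T→31T]: |ω|/ω_in = (214245/10108)×48/31 = 2570940/78337, sense flips to +
signed output speed (× input speed) = 2570940/78337

2570940/78337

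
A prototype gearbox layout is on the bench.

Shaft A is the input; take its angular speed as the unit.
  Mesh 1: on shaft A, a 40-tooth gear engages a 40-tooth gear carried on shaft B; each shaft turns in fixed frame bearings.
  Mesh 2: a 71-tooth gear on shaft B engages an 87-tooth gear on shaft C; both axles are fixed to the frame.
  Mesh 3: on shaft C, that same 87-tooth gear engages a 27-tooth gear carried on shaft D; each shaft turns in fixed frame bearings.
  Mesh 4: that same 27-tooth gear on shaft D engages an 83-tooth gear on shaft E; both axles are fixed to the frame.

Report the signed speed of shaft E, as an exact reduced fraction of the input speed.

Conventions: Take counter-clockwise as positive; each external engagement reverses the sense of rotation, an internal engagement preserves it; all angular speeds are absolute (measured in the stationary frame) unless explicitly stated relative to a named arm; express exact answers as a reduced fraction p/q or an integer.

4-mesh fixed-axis compound train (all bearings frame-fixed)
mesh 1 [40T→40T]: |ω|/ω_in = 1×40/40 = 1, sense flips to −
mesh 2 [71T→87T]: |ω|/ω_in = 1×71/87 = 71/87, sense flips to +
mesh 3 [87T→27T]: |ω|/ω_in = (71/87)×87/27 = 71/27, sense flips to −
mesh 4 [27T→83T]: |ω|/ω_in = (71/27)×27/83 = 71/83, sense flips to +
signed output speed (× input speed) = 71/83

71/83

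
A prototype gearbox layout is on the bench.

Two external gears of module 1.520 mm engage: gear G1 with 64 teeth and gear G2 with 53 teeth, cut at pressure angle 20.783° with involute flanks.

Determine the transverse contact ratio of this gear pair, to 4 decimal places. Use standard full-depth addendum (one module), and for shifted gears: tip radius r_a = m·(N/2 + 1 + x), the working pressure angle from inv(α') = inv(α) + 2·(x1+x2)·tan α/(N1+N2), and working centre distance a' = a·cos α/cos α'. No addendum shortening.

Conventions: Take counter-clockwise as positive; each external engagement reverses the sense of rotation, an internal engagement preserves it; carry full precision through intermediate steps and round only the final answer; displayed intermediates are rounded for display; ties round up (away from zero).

1.7370

single-mesh involute tooth geometry (64T engaging 53T at module 1.520)
base radii: r_b1 = 45.475044, r_b2 = 37.659021
tip radii: r_a1 = 50.160000, r_a2 = 41.800000
no profile shift: α' = α, a' = a
action lengths: √(r_a1²−r_b1²) = 21.167097, √(r_a2²−r_b2²) = 18.139409
base pitch p_b = π·m·cos α = 4.464502
CR = (21.167097 + 18.139409 − 88.920000·sin 20.78300°)/4.464502 = 1.737049
contact ratio ≈ 1.7370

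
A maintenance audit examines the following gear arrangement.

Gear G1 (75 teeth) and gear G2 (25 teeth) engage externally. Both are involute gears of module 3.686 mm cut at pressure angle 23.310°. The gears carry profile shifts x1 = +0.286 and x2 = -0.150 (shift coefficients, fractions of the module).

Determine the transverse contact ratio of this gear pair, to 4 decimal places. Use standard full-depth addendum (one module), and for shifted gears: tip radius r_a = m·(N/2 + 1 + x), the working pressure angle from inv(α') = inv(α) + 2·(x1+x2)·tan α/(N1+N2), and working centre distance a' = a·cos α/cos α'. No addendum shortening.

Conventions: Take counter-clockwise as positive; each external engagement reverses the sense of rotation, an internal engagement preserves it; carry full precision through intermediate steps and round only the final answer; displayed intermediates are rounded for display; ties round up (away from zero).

1.5706

single-mesh involute tooth geometry (75T engaging 25T at module 3.686)
base radii: r_b1 = 126.942707, r_b2 = 42.314236
tip radii: r_a1 = 142.965196, r_a2 = 49.208100
inv(α') = inv(23.310°) + 2·(+0.286-0.150)·tan α/(75+25) = 0.02521069  ⇒  α' = 23.66558°
a' = a·cos α / cos α' = 184.3000·cos 23.310°/cos 23.66558° = 184.797703
action lengths: √(r_a1²−r_b1²) = 65.761664, √(r_a2²−r_b2²) = 25.118570
base pitch p_b = π·m·cos α = 10.634727
CR = (65.761664 + 25.118570 − 184.797703·sin 23.66558°)/10.634727 = 1.570599
contact ratio ≈ 1.5706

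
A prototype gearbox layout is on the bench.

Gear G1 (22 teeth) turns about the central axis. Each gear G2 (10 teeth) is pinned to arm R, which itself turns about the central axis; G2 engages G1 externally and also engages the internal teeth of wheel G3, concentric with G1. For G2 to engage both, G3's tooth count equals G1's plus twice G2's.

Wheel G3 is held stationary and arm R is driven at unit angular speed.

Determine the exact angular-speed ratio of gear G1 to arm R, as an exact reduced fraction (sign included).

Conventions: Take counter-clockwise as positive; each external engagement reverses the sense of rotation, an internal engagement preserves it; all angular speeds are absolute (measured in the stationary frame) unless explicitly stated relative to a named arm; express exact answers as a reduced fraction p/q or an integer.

32/11

topology: planetary set — G1 22T / G2 10T / G3 42T, arm = carrier (Willis)
ring teeth: 22 + 2·10 = 42
22(ω_sun−ω_arm) = −42(ω_ring−ω_arm),  ω_ring = 0, ω_arm = 1
ω_sun = 1 − (42/22)(0−1) = 32/11
ω_out/ω_in = 32/11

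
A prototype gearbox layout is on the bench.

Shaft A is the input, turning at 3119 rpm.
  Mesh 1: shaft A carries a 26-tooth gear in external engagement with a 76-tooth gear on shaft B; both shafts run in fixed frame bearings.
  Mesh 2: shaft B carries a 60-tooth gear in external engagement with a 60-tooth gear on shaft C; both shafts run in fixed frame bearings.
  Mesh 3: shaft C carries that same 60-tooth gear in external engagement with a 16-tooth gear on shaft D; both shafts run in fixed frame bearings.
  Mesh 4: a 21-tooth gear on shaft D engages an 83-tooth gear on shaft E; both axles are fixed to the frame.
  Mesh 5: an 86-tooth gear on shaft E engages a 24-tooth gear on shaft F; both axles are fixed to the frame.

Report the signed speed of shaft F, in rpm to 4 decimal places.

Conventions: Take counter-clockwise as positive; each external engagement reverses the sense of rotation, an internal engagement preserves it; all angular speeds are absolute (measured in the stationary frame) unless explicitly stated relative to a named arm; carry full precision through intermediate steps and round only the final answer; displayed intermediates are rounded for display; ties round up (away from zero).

-3627.7288 rpm

class = fixed-axis compound train [5 meshes; 5 ratios multiply, 5 sense flips]
mesh 1 [26T→76T]: ω = 3119.0000×26/76 = 1067.0263 rpm, sense flips to −
mesh 2 [60T→60T]: ω = 1067.0263×60/60 = 1067.0263 rpm, sense flips to +
mesh 3 [60T→16T]: ω = 1067.0263×60/16 = 4001.3487 rpm, sense flips to −
mesh 4 [21T→83T]: ω = 4001.3487×21/83 = 1012.3894 rpm, sense flips to +
mesh 5 [86T→24T]: ω = 1012.3894×86/24 = 3627.7288 rpm, sense flips to −
signed output speed = -3627.7288 rpm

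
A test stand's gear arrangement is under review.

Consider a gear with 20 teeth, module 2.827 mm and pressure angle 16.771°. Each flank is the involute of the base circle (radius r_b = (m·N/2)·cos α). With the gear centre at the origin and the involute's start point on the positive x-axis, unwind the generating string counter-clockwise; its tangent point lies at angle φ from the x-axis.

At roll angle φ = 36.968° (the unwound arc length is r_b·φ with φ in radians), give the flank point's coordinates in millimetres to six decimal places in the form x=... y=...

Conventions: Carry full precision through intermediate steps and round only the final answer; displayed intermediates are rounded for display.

single-mesh involute tooth geometry (20T wheel at module 2.827)
pitch radius r_p = m·N/2 = 2.827·20/2 = 28.270000
base radius r_b = r_p·cos α = 28.270000·cos 16.771° = 27.067554
roll angle φ = 36.968° = 0.64521332 rad
x = r_b·(cos φ + φ·sin φ) = 32.128719
y = r_b·(sin φ − φ·cos φ) = 2.324070

x=32.128719 y=2.324070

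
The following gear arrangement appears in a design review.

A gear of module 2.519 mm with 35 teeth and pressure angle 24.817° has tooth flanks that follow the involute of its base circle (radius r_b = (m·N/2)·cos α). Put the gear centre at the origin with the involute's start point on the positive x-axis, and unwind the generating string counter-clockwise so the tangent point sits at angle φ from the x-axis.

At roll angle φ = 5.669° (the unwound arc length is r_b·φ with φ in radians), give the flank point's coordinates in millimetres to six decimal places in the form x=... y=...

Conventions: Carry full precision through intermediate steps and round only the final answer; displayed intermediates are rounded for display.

x=40.206984 y=0.012906

single-mesh involute tooth geometry (35T wheel at module 2.519)
pitch radius r_p = m·N/2 = 2.519·35/2 = 44.082500
base radius r_b = r_p·cos α = 44.082500·cos 24.817° = 40.011613
roll angle φ = 5.669° = 0.09894272 rad
x = r_b·(cos φ + φ·sin φ) = 40.206984
y = r_b·(sin φ − φ·cos φ) = 0.012906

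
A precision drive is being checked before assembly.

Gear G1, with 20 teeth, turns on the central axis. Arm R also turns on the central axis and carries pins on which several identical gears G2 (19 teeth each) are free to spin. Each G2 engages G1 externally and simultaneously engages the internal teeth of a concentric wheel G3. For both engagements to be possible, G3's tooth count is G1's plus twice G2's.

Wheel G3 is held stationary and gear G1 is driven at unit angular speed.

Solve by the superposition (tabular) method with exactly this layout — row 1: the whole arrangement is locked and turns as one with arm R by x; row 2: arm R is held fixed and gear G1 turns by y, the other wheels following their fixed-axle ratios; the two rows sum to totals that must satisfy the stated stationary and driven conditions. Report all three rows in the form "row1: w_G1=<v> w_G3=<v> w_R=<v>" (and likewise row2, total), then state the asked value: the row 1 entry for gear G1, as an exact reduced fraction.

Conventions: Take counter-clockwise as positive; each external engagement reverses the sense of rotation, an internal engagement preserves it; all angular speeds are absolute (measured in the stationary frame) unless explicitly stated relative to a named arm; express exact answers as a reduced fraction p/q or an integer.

row1: w_G1=10/39 w_G3=10/39 w_R=10/39
row2: w_G1=29/39 w_G3=-10/39 w_R=0
total: w_G1=1 w_G3=0 w_R=10/39
asked value: 10/39

recognized (axles ride arm R): planetary set, 20/19/58 teeth
row 1 (train locked, turned with arm): all members turn x
superposition row 2 [arm held]: sun y, ring −(20/58)·y, arm 0
boundary: total ω_ring = x − (20/58)·y = 0 and total ω_sun = x + y = 1  ⇒  y = 29/39, x = 10/39
row 2 ring = −(20/58)·29/39 = -10/39
totals (row 1 + row 2): sun 10/39 + 29/39 = 1, ring 10/39 + (-10/39) = 0, arm 10/39 + 0 = 10/39
asked cell (row1, sun) = 10/39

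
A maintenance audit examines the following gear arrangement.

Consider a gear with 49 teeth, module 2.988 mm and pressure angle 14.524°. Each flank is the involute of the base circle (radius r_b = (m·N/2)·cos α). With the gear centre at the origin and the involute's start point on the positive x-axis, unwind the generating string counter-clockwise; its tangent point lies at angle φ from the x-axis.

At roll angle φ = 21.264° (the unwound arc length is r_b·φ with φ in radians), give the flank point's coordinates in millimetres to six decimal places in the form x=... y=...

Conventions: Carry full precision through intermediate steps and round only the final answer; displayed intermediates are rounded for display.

single-mesh involute tooth geometry (49T wheel at module 2.988)
pitch radius r_p = m·N/2 = 2.988·49/2 = 73.206000
base radius r_b = r_p·cos α = 73.206000·cos 14.524° = 70.866532
roll angle φ = 21.264° = 0.37112681 rad
x = r_b·(cos φ + φ·sin φ) = 75.580168
y = r_b·(sin φ − φ·cos φ) = 1.190949

x=75.580168 y=1.190949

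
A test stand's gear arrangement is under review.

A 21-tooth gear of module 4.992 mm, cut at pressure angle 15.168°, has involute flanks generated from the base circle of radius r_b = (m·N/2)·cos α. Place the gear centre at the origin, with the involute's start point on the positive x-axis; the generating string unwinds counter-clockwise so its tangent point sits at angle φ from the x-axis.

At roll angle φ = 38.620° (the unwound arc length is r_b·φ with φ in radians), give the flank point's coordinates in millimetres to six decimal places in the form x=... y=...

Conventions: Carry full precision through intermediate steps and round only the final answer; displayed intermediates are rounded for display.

topology: single-mesh involute geometry — m = 4.992, N = 21
pitch radius r_p = m·N/2 = 4.992·21/2 = 52.416000
base radius r_b = r_p·cos α = 52.416000·cos 15.168° = 50.589972
roll angle φ = 38.620° = 0.67404616 rad
x = r_b·(cos φ + φ·sin φ) = 60.809660
y = r_b·(sin φ − φ·cos φ) = 4.933449

x=60.809660 y=4.933449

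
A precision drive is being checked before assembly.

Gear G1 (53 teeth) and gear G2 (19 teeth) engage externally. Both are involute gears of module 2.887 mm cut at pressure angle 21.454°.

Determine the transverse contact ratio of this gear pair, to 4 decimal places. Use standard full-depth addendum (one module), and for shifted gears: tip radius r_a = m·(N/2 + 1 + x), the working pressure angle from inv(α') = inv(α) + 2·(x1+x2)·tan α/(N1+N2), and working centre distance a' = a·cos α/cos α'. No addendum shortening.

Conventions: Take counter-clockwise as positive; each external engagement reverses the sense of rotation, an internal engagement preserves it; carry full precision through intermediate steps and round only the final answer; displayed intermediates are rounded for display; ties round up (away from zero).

class = single-mesh tooth geometry [involute pair 53T × 19T, m = 2.887]
base radii: r_b1 = 71.204550, r_b2 = 25.526159
tip radii: r_a1 = 79.392500, r_a2 = 30.313500
no profile shift: α' = α, a' = a
action lengths: √(r_a1²−r_b1²) = 35.115255, √(r_a2²−r_b2²) = 16.350030
base pitch p_b = π·m·cos α = 8.441347
CR = (35.115255 + 16.350030 − 103.932000·sin 21.45400°)/8.441347 = 1.593552
contact ratio ≈ 1.5936

1.5936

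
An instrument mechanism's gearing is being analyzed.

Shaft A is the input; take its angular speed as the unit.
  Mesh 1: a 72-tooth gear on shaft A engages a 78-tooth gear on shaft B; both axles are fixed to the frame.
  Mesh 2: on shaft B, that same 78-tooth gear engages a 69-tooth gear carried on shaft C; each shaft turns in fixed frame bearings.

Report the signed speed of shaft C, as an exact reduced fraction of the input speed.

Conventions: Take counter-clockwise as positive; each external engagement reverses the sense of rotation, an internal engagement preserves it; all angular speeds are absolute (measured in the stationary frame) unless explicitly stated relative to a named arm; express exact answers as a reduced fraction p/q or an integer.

24/23

2-mesh fixed-axis compound train (all bearings frame-fixed)
mesh 1 [72T→78T]: |ω|/ω_in = 1×72/78 = 12/13, sense flips to −
mesh 2 [78T→69T]: |ω|/ω_in = (12/13)×78/69 = 24/23, sense flips to +
signed output speed (× input speed) = 24/23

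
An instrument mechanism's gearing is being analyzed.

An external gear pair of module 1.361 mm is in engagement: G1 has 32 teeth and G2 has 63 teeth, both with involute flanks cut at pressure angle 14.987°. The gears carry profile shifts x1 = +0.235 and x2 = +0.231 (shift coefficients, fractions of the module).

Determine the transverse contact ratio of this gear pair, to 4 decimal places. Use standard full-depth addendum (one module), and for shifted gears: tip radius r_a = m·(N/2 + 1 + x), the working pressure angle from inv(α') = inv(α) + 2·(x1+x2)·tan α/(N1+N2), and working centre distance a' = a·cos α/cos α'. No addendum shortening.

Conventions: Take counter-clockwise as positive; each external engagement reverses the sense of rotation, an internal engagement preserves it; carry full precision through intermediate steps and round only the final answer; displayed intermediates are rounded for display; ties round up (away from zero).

single-mesh involute tooth geometry (32T engaging 63T at module 1.361)
base radii: r_b1 = 21.035279, r_b2 = 41.413206
tip radii: r_a1 = 23.456835, r_a2 = 44.546891
inv(α') = inv(14.987°) + 2·(+0.235+0.231)·tan α/(32+63) = 0.00875987  ⇒  α' = 16.83599°
a' = a·cos α / cos α' = 64.6475·cos 14.987°/cos 16.83599° = 65.245031
action lengths: √(r_a1²−r_b1²) = 10.379795, √(r_a2²−r_b2²) = 16.412553
base pitch p_b = π·m·cos α = 4.130267
CR = (10.379795 + 16.412553 − 65.245031·sin 16.83599°)/4.130267 = 1.911555
contact ratio ≈ 1.9116

1.9116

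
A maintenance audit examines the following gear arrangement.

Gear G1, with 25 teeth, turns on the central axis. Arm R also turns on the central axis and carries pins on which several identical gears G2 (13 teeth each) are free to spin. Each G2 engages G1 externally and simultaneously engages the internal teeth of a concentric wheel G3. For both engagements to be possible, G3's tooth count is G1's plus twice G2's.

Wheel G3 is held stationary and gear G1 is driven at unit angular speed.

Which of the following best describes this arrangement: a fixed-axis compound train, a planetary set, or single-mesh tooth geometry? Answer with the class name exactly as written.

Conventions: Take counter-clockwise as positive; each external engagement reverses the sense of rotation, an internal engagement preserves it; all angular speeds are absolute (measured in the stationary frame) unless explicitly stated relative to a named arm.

planetary set

recognized (axles ride arm R): planetary set, 25/13/51 teeth
classification: planetary set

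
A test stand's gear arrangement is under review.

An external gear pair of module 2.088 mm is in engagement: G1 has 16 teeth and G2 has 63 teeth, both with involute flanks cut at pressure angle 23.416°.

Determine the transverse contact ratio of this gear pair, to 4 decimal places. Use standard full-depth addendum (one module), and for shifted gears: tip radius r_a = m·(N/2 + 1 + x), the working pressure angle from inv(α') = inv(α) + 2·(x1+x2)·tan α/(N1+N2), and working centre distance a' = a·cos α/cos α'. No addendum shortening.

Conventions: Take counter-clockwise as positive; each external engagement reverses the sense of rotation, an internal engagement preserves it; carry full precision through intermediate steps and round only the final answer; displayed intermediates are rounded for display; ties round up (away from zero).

single-mesh involute tooth geometry (16T engaging 63T at module 2.088)
base radii: r_b1 = 15.328320, r_b2 = 60.355260
tip radii: r_a1 = 18.792000, r_a2 = 67.860000
no profile shift: α' = α, a' = a
action lengths: √(r_a1²−r_b1²) = 10.871148, √(r_a2²−r_b2²) = 31.019706
base pitch p_b = π·m·cos α = 6.019417
CR = (10.871148 + 31.019706 − 82.476000·sin 23.41600°)/6.019417 = 1.514191
contact ratio ≈ 1.5142

1.5142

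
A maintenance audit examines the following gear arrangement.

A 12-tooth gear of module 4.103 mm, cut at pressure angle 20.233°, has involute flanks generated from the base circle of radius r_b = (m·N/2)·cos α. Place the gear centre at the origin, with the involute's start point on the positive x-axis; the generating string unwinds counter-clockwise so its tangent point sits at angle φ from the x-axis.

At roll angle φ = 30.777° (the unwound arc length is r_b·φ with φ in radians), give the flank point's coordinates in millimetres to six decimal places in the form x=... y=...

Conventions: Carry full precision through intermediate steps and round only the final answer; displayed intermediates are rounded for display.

single-mesh involute tooth geometry (12T wheel at module 4.103)
pitch radius r_p = m·N/2 = 4.103·12/2 = 24.618000
base radius r_b = r_p·cos α = 24.618000·cos 20.233° = 23.098921
roll angle φ = 30.777° = 0.53715998 rad
x = r_b·(cos φ + φ·sin φ) = 26.194848
y = r_b·(sin φ − φ·cos φ) = 1.159306

x=26.194848 y=1.159306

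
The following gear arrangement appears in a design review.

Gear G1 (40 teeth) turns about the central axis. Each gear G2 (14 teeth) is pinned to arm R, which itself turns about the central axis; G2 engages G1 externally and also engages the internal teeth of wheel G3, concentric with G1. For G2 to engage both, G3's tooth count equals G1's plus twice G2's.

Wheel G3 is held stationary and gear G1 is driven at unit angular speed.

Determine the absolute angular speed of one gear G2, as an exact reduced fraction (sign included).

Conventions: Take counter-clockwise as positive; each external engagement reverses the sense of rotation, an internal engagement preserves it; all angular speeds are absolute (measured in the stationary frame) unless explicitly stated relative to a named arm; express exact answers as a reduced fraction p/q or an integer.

-10/7

planetary set (40T centre, 14T on arm, 68T internal) — Willis relation
ring teeth: 40 + 2·14 = 68
40(ω_sun−ω_arm) = −68(ω_ring−ω_arm),  ω_ring = 0, ω_sun = 1
40(1−ω_arm) = −68(0−ω_arm)  ⇒  108·ω_arm = 40  ⇒  ω_arm = 10/27
sun–planet mesh: 40·(1−10/27) = −14·(ω_p−ω_arm)  ⇒  ω_p−ω_arm = -340/189
ω_p = 10/27 − 340/189 = -10/7
exact speed ratio = -10/7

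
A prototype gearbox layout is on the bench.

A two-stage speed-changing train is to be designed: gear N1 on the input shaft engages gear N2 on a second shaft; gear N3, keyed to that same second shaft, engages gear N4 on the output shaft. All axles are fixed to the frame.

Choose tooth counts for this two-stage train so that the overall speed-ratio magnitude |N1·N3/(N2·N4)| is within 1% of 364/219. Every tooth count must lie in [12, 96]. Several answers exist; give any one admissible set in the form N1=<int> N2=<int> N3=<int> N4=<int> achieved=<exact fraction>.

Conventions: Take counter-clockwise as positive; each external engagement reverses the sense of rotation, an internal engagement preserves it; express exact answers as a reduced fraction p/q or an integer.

N1=16 N2=12 N3=91 N4=73 achieved=364/219

topology: fixed-axis compound train — 2 stages, target 364/219
target = 364/219 in lowest terms: an exact hit needs N1·N3 = k·364 and N2·N4 = k·219 for one integer k, every count in [12, 96]; additionally prefer no 1:1 stage (N1 ≠ N2, N3 ≠ N4)
k = 1…3: no 1:1-free in-range split of k·364 and k·219 into factor pairs; take k = 4
k = 4: N1·N3 = 1456 = 16·91, N2·N4 = 876 = 12·73
achieved = 16·91/(12·73) = 364/219; |achieved − target| = 0 ≤ 91/5475 ✓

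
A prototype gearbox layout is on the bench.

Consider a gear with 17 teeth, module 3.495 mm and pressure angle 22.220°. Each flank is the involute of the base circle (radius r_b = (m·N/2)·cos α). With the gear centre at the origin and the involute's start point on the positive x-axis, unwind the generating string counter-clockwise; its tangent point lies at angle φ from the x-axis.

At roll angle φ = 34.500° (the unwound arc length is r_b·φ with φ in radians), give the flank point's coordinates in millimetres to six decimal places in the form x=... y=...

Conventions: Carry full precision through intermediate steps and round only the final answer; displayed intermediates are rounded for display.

x=32.044093 y=1.929718

recognized (one wheel, involute flank): single-mesh tooth geometry, m = 3.495, N = 17
pitch radius r_p = m·N/2 = 3.495·17/2 = 29.707500
base radius r_b = r_p·cos α = 29.707500·cos 22.220° = 27.501381
roll angle φ = 34.500° = 0.60213859 rad
x = r_b·(cos φ + φ·sin φ) = 32.044093
y = r_b·(sin φ − φ·cos φ) = 1.929718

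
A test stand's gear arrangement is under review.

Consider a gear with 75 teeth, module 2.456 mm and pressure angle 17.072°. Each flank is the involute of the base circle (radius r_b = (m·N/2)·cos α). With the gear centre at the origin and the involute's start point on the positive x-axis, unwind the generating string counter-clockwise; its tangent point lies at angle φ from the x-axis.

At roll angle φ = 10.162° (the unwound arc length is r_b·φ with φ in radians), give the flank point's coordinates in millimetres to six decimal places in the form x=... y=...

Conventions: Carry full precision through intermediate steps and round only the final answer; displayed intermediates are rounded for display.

single-mesh involute tooth geometry (75T wheel at module 2.456)
pitch radius r_p = m·N/2 = 2.456·75/2 = 92.100000
base radius r_b = r_p·cos α = 92.100000·cos 17.072° = 88.041760
roll angle φ = 10.162° = 0.17736036 rad
x = r_b·(cos φ + φ·sin φ) = 89.415641
y = r_b·(sin φ − φ·cos φ) = 0.163219

x=89.415641 y=0.163219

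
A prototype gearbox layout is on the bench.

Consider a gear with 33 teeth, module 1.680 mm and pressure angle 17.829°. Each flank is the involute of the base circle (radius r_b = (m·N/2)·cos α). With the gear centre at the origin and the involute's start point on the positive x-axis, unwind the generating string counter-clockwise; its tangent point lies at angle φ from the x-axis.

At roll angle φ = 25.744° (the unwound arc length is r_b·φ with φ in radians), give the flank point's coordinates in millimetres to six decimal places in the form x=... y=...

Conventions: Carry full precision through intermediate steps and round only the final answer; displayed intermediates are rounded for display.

x=28.919552 y=0.781923

class = single-mesh tooth geometry [base-circle involute, m = 1.680, 33T]
pitch radius r_p = m·N/2 = 1.680·33/2 = 27.720000
base radius r_b = r_p·cos α = 27.720000·cos 17.829° = 26.388734
roll angle φ = 25.744° = 0.44931756 rad
x = r_b·(cos φ + φ·sin φ) = 28.919552
y = r_b·(sin φ − φ·cos φ) = 0.781923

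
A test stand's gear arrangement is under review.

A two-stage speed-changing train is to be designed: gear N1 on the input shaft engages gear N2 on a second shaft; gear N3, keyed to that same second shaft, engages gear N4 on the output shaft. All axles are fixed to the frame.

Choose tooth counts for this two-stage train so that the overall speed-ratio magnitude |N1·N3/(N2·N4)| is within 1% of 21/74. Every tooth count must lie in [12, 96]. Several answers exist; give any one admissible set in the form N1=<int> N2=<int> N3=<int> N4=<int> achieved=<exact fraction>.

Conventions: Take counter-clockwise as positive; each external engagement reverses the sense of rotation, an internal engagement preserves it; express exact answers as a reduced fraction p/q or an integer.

N1=12 N2=16 N3=14 N4=37 achieved=21/74

2-stage fixed-axis compound train for ratio 21/74
target = 21/74 in lowest terms: an exact hit needs N1·N3 = k·21 and N2·N4 = k·74 for one integer k, every count in [12, 96]; additionally prefer no 1:1 stage (N1 ≠ N2, N3 ≠ N4)
k = 1…7: no 1:1-free in-range split of k·21 and k·74 into factor pairs; take k = 8
k = 8: N1·N3 = 168 = 12·14, N2·N4 = 592 = 16·37
achieved = 12·14/(16·37) = 21/74; |achieved − target| = 0 ≤ 21/7400 ✓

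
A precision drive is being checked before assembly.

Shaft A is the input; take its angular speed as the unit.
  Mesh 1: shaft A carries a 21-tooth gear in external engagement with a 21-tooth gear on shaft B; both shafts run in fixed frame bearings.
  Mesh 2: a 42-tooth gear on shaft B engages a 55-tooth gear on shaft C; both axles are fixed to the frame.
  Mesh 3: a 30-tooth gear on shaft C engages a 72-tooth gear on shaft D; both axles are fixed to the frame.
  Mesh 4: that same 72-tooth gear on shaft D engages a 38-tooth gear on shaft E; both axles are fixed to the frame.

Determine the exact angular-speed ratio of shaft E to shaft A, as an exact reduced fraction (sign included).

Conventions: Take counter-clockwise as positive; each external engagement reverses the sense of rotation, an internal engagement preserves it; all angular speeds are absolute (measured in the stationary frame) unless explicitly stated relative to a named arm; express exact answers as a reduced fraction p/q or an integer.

126/209

class = fixed-axis compound train [4 meshes; 4 ratios multiply, 4 sense flips]
mesh 1 [21T→21T]: running ratio 1, sense −
mesh 2 [42T→55T]: running ratio 42/55, sense +
mesh 3 [30T→72T]: running ratio 7/22, sense −
mesh 4 [72T→38T]: running ratio 126/209, sense +
ω_out/ω_in = 126/209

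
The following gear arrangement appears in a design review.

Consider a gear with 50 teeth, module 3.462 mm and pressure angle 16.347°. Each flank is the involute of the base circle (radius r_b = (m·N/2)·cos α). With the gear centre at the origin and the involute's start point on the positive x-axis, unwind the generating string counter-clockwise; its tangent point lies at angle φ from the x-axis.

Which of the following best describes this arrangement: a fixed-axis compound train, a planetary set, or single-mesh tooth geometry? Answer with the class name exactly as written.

recognized (one wheel, involute flank): single-mesh tooth geometry, m = 3.462, N = 50
classification: single-mesh tooth geometry

single-mesh tooth geometry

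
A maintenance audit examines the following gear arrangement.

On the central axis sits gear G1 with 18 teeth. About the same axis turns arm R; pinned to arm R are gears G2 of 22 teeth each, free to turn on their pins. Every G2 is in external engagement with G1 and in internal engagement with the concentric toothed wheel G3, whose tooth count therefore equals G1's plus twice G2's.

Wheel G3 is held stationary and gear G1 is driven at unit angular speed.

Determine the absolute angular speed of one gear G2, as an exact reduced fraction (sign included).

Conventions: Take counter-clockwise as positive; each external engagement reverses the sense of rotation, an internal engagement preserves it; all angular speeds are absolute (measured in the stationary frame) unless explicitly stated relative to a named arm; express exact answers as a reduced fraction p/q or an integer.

topology: planetary set — G1 18T / G2 22T / G3 62T, arm = carrier (Willis)
ring teeth: 18 + 2·22 = 62
18(ω_sun−ω_arm) = −62(ω_ring−ω_arm),  ω_ring = 0, ω_sun = 1
18(1−ω_arm) = −62(0−ω_arm)  ⇒  80·ω_arm = 18  ⇒  ω_arm = 9/40
sun–planet mesh: 18·(1−9/40) = −22·(ω_p−ω_arm)  ⇒  ω_p−ω_arm = -279/440
ω_p = 9/40 − 279/440 = -9/22
exact speed ratio = -9/22

-9/22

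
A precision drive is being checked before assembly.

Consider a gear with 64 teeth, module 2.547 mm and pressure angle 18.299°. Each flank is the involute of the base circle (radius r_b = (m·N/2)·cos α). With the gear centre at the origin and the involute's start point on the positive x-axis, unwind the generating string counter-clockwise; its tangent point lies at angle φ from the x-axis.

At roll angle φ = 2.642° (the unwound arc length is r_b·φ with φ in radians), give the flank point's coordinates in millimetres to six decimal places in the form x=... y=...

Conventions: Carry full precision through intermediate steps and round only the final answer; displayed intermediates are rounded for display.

topology: single-mesh involute geometry — m = 2.547, N = 64
pitch radius r_p = m·N/2 = 2.547·64/2 = 81.504000
base radius r_b = r_p·cos α = 81.504000·cos 18.299° = 77.382421
roll angle φ = 2.642° = 0.04611160 rad
x = r_b·(cos φ + φ·sin φ) = 77.464645
y = r_b·(sin φ − φ·cos φ) = 0.002528

x=77.464645 y=0.002528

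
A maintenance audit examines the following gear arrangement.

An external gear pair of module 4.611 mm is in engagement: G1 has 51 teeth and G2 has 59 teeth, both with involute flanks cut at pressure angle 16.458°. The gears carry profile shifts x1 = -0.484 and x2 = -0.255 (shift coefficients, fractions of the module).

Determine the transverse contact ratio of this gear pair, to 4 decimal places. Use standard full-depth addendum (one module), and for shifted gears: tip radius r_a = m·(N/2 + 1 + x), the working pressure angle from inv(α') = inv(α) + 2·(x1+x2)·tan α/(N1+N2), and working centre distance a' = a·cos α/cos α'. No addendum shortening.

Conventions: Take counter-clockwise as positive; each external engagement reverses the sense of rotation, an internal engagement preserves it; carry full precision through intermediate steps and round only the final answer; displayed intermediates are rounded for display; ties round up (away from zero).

2.3769

single-mesh involute tooth geometry (51T engaging 59T at module 4.611)
base radii: r_b1 = 112.762953, r_b2 = 130.451259
tip radii: r_a1 = 119.959776, r_a2 = 139.459695
inv(α') = inv(16.458°) + 2·(-0.484-0.255)·tan α/(51+59) = 0.00420070  ⇒  α' = 13.23767°
a' = a·cos α / cos α' = 253.6050·cos 16.458°/cos 13.23767° = 249.853176
action lengths: √(r_a1²−r_b1²) = 40.925106, √(r_a2²−r_b2²) = 49.309993
base pitch p_b = π·m·cos α = 13.892363
CR = (40.925106 + 49.309993 − 249.853176·sin 13.23767°)/13.892363 = 2.376915
contact ratio ≈ 2.3769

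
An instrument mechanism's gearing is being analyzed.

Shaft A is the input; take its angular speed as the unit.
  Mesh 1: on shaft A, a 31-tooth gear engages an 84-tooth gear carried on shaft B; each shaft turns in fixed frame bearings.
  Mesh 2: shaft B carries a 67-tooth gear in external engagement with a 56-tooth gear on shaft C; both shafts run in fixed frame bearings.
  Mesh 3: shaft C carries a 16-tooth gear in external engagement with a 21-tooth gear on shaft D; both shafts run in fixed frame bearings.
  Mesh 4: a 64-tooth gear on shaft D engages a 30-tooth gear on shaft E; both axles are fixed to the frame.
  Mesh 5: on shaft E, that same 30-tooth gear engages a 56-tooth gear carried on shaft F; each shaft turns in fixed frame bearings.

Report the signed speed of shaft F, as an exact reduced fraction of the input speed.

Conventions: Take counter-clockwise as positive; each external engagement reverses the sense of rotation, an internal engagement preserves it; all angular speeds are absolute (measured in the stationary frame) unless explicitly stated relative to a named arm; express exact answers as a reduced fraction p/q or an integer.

-8308/21609

5-mesh fixed-axis compound train (all bearings frame-fixed)
mesh 1 [31T→84T]: |ω|/ω_in = 1×31/84 = 31/84, sense flips to −
mesh 2 [67T→56T]: |ω|/ω_in = (31/84)×67/56 = 2077/4704, sense flips to +
mesh 3 [16T→21T]: |ω|/ω_in = (2077/4704)×16/21 = 2077/6174, sense flips to −
mesh 4 [64T→30T]: |ω|/ω_in = (2077/6174)×64/30 = 33232/46305, sense flips to +
mesh 5 [30T→56T]: |ω|/ω_in = (33232/46305)×30/56 = 8308/21609, sense flips to −
signed output speed (× input speed) = -8308/21609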